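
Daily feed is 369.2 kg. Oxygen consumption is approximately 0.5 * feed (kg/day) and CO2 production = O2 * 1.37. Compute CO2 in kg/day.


O2 = 369.2 * 0.5 = 184.6
CO2 = 184.6 * 1.37 = 252.902

252.902 kg/day


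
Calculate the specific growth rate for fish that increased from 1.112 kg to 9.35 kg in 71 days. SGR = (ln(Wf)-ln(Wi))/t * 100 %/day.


ln(W_f) = ln(9.35) = 2.2353763
ln(W_i) = ln(1.112) = 0.1061602
ln(W_f) - ln(W_i) = 2.2353763 - 0.1061602 = 2.1292161
SGR = 2.1292161 / 71 * 100 = 2.9989 %/day

2.9989 %/day


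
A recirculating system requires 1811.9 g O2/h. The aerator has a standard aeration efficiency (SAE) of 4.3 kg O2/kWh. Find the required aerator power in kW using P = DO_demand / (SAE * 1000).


SAE in g O2/kWh = 4.3 * 1000 = 4300 g/kWh
P = DO_demand / SAE_g = 1811.9 / 4300 = 0.421372 kW

0.421372 kW


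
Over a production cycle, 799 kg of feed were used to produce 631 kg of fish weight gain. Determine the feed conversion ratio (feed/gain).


FCR = feed consumed / weight gained
FCR = 799 kg / 631 kg = 1.26624

1.26624


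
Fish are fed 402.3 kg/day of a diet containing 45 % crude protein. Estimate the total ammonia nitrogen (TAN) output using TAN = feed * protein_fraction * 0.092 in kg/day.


Protein in feed = 402.3 * 45/100 = 181.035 kg/day
TAN = protein * 0.092 = 181.035 * 0.092 = 16.65522 kg/day

16.65522 kg/day


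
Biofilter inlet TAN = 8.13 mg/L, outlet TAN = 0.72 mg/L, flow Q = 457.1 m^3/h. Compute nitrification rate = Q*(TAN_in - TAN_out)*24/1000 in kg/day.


Concentration drop: TAN_in - TAN_out = 8.13 - 0.72 = 7.41 mg/L
Hourly TAN removed = Q * dTAN = 457.1 m^3/h * 7.41 mg/L = 3387.111 g/h  (m^3/h * mg/L = g/h)
Daily TAN removed = 3387.111 * 24 = 81290.664 g/day
Convert to kg/day: 81290.664 / 1000 = 81.290664 kg/day

81.290664 kg/day


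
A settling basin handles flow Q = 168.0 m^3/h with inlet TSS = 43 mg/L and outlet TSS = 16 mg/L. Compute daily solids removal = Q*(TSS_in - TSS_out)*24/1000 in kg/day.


Concentration drop: TSS_in - TSS_out = 43 - 16 = 27 mg/L
Hourly solids removed = Q * dTSS = 168.0 m^3/h * 27 mg/L = 4536 g/h  (m^3/h * mg/L = g/h)
Daily solids removed = 4536 * 24 = 108864 g/day
Convert g to kg: 108864 / 1000 = 108.864 kg/day

108.864 kg/day


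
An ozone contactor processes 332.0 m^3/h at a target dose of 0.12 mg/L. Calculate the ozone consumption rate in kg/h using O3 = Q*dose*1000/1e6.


O3 demand (mg/h) = Q * dose * 1000 = 332.0 * 0.12 * 1000 = 39840 mg/h
Convert mg to kg: 39840 / 1e6 = 0.03984 kg/h

0.03984 kg/h


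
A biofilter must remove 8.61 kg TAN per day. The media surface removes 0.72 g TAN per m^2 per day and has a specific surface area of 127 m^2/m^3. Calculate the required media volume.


A = 8.61*1000 / 0.72 = 11958.333 m^2
V = 11958.333 / 127 = 94.1601

94.1601 m^3


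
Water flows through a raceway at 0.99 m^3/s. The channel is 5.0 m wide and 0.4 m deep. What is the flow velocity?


Cross-sectional area = W * d = 5.0 * 0.4 = 2 m^2
Velocity = Q / A = 0.99 / 2 = 0.495 m/s

0.495 m/s


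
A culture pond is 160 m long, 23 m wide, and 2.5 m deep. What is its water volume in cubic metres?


Base area = L * W = 160 * 23 = 3680 m^2
Volume = area * depth = 3680 * 2.5 = 9200 m^3

9200 m^3


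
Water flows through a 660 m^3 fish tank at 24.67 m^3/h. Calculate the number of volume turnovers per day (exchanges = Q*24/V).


Daily flow volume = 24.67 m^3/h * 24 h = 592.08 m^3/day
Exchanges = daily flow / tank volume = 592.08 / 660 = 0.897091 exchanges/day

0.897091 exchanges/day


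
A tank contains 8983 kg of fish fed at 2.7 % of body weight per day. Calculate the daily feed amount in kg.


Feeding rate fraction = 2.7% / 100 = 0.027
Daily feed = 8983 kg * 0.027 = 242.541 kg/day

242.541 kg/day


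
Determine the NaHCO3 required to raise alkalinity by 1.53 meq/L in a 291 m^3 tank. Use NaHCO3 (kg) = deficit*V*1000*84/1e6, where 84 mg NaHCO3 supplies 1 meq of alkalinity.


Tank volume in L = 291 m^3 * 1000 = 291000 L
Total meq required = 1.53 meq/L * 291000 L = 445230 meq
NaHCO3 mass = 445230 meq * 84 mg/meq / 1e6 = 37.3993 kg

37.3993 kg


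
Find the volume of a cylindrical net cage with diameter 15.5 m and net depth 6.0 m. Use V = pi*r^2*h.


r = d/2 = 15.5/2 = 7.75 m
Base area = pi*r^2 = pi*7.75^2 = 188.69191 m^2
Volume = 188.69191 * 6.0 = 1132.15 m^3

1132.15 m^3


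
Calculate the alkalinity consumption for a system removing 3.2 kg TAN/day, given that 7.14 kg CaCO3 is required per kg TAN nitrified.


Alkalinity factor: 7.14 kg CaCO3 consumed per kg TAN nitrified
alk = 3.2 kg TAN * 7.14 = 22.848 kg CaCO3/day

22.848 kg CaCO3/day


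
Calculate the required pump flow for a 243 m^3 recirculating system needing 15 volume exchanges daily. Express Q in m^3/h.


Daily recirculation volume = 243 m^3 * 15 = 3645 m^3/day
Flow rate Q = daily volume / 24 h = 3645 / 24 = 151.875 m^3/h

151.875 m^3/h


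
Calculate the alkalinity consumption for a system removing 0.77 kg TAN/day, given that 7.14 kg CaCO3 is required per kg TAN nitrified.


Alkalinity factor: 7.14 kg CaCO3 consumed per kg TAN nitrified
alk = 0.77 kg TAN * 7.14 = 5.4978 kg CaCO3/day

5.4978 kg CaCO3/day


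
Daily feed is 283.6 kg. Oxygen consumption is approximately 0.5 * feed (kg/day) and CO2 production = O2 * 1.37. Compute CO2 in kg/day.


O2 = 283.6 * 0.5 = 141.8
CO2 = 141.8 * 1.37 = 194.266

194.266 kg/day


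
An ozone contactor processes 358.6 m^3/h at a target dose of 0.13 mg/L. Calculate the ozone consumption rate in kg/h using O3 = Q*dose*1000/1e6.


O3 demand (mg/h) = Q * dose * 1000 = 358.6 * 0.13 * 1000 = 46618 mg/h
Convert mg to kg: 46618 / 1e6 = 0.046618 kg/h

0.046618 kg/h


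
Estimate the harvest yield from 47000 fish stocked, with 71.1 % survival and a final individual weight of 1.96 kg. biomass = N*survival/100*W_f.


Survivors = 47000 * 71.1/100 = 33417 fish
Harvest biomass = survivors * W_f = 33417 * 1.96 = 65497.32 kg

65497.32 kg


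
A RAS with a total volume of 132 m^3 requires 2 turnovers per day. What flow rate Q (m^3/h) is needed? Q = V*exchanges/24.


Daily recirculation volume = 132 m^3 * 2 = 264 m^3/day
Flow rate Q = daily volume / 24 h = 264 / 24 = 11 m^3/h

11 m^3/h


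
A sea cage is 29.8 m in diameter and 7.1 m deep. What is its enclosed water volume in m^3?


r = d/2 = 29.8/2 = 14.9 m
Base area = pi*r^2 = pi*14.9^2 = 697.46499 m^2
Volume = 697.46499 * 7.1 = 4952 m^3

4952 m^3


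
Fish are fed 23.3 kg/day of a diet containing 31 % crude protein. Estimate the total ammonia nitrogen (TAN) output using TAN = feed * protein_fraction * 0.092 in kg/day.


Protein in feed = 23.3 * 31/100 = 7.223 kg/day
TAN = protein * 0.092 = 7.223 * 0.092 = 0.664516 kg/day

0.664516 kg/day


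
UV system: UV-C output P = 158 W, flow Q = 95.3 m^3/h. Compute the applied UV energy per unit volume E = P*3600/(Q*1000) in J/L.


Energy delivered per hour = 158 W * 3600 s = 568800 J/h
Volume treated per hour = 95.3 m^3/h * 1000 = 95300 L/h
dose = 568800 / 95300 = 5.96852 J/L

5.96852 J/L


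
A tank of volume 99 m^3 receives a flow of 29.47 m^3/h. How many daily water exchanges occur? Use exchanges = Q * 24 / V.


Daily flow volume = 29.47 m^3/h * 24 h = 707.28 m^3/day
Exchanges = daily flow / tank volume = 707.28 / 99 = 7.14424 exchanges/day

7.14424 exchanges/day


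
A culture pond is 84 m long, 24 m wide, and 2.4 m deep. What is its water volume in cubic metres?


Base area = L * W = 84 * 24 = 2016 m^2
Volume = area * depth = 2016 * 2.4 = 4838.4 m^3

4838.4 m^3


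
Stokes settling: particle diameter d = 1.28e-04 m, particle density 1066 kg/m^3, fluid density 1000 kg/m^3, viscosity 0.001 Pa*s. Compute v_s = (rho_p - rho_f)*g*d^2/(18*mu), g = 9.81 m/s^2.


Density difference: rho_p - rho_f = 1066 - 1000 = 66 kg/m^3
d^2 = (1.28e-04)^2 = 1.6384e-08 m^2
Numerator = (rho_p - rho_f) * g * d^2 = 66 * 9.81 * 1.6384e-08 = 1.0607985e-05
Denominator = 18 * mu = 18 * 0.001 = 0.018
v_s = 1.0607985e-05 / 0.018 = 5.89332e-04 m/s
Check: Re = rho_f * v_s * d / mu = 1000 * 5.89332e-04 * 1.28e-04 / 0.001 = 0.0754 < 1, so Stokes' law applies.

5.89332e-04 m/s


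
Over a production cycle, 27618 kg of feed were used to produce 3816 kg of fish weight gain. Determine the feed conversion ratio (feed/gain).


FCR = feed consumed / weight gained
FCR = 27618 kg / 3816 kg = 7.23742

7.23742


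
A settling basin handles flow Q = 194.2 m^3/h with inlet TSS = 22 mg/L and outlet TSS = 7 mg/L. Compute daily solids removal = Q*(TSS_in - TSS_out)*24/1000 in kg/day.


Concentration drop: TSS_in - TSS_out = 22 - 7 = 15 mg/L
Hourly solids removed = Q * dTSS = 194.2 m^3/h * 15 mg/L = 2913 g/h  (m^3/h * mg/L = g/h)
Daily solids removed = 2913 * 24 = 69912 g/day
Convert g to kg: 69912 / 1000 = 69.912 kg/day

69.912 kg/day


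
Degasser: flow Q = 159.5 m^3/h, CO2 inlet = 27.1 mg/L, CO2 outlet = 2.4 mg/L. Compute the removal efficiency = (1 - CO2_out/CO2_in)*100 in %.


CO2_out / CO2_in = 2.4 / 27.1 = 0.088560886
Fraction remaining = 0.088560886
efficiency = (1 - 0.088560886) * 100 = 91.1439 %

91.1439 %


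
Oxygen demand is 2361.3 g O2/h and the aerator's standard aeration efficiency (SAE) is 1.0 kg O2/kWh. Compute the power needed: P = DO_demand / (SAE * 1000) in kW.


SAE in g O2/kWh = 1.0 * 1000 = 1000 g/kWh
P = DO_demand / SAE_g = 2361.3 / 1000 = 2.3613 kW

2.3613 kW


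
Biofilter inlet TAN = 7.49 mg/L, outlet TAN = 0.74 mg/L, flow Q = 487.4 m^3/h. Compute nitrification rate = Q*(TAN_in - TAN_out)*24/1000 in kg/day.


Concentration drop: TAN_in - TAN_out = 7.49 - 0.74 = 6.75 mg/L
Hourly TAN removed = Q * dTAN = 487.4 m^3/h * 6.75 mg/L = 3289.95 g/h  (m^3/h * mg/L = g/h)
Daily TAN removed = 3289.95 * 24 = 78958.8 g/day
Convert to kg/day: 78958.8 / 1000 = 78.9588 kg/day

78.9588 kg/day


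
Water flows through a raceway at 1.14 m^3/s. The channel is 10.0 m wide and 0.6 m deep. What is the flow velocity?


Cross-sectional area = W * d = 10.0 * 0.6 = 6 m^2
Velocity = Q / A = 1.14 / 6 = 0.19 m/s

0.19 m/s


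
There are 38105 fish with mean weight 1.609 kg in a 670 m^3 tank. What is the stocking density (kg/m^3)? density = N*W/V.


Total biomass = 38105 fish * 1.609 kg = 61310.945 kg
Density = total biomass / volume = 61310.945 / 670 = 91.5089 kg/m^3

91.5089 kg/m^3


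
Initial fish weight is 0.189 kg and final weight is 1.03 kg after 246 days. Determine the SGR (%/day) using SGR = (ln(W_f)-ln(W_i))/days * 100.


ln(W_f) = ln(1.03) = 0.029558802
ln(W_i) = ln(0.189) = -1.6660083
ln(W_f) - ln(W_i) = 0.029558802 - -1.6660083 = 1.6955671
SGR = 1.6955671 / 246 * 100 = 0.689255 %/day

0.689255 %/day


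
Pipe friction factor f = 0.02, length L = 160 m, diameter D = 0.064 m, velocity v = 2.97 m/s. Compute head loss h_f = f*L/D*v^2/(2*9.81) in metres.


v^2 = 2.97^2 = 8.8209 m^2/s^2
L/D = 160/0.064 = 2500
h_f = f*(L/D)*v^2/(2g) = 0.02 * 2500 * 8.8209 / 19.62 = 22.4794 m

22.4794 m


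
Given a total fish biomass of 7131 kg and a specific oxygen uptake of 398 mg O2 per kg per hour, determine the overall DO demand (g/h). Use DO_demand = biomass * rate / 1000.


Total O2 consumption (mg/h) = 7131 kg * 398 mg/(kg*h) = 2838138 mg/h
Convert to g/h: 2838138 / 1000 = 2838.138 g/h

2838.138 g/h


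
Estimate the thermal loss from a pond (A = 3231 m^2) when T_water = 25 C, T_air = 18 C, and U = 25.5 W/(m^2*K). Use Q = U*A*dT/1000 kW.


Temperature difference dT = 25 - 18 = 7 K
Heat loss (W) = U * A * dT = 25.5 * 3231 * 7 = 576733.5 W
Convert to kW: 576733.5 / 1000 = 576.7335 kW

576.7335 kW


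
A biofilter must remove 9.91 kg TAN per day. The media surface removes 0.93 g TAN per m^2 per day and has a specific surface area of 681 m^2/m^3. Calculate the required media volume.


A = 9.91*1000 / 0.93 = 10655.914 m^2
V = 10655.914 / 681 = 15.6475

15.6475 m^3


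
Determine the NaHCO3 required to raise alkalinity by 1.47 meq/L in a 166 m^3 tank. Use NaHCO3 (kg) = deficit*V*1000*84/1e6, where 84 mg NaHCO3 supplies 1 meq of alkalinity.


Tank volume in L = 166 m^3 * 1000 = 166000 L
Total meq required = 1.47 meq/L * 166000 L = 244020 meq
NaHCO3 mass = 244020 meq * 84 mg/meq / 1e6 = 20.4977 kg

20.4977 kg


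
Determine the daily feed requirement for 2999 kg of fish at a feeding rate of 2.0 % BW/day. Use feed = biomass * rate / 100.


Feeding rate fraction = 2.0% / 100 = 0.02
Daily feed = 2999 kg * 0.02 = 59.98 kg/day

59.98 kg/day


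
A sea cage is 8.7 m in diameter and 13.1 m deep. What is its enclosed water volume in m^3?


r = d/2 = 8.7/2 = 4.35 m
Base area = pi*r^2 = pi*4.35^2 = 59.446787 m^2
Volume = 59.446787 * 13.1 = 778.753 m^3

778.753 m^3


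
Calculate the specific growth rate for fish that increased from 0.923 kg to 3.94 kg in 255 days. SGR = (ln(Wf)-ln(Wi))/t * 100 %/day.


ln(W_f) = ln(3.94) = 1.3711807
ln(W_i) = ln(0.923) = -0.080126044
ln(W_f) - ln(W_i) = 1.3711807 - -0.080126044 = 1.4513067
SGR = 1.4513067 / 255 * 100 = 0.56914 %/day

0.56914 %/day


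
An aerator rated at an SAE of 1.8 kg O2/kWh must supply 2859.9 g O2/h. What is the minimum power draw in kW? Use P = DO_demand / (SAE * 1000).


SAE in g O2/kWh = 1.8 * 1000 = 1800 g/kWh
P = DO_demand / SAE_g = 2859.9 / 1800 = 1.58883 kW

1.58883 kW


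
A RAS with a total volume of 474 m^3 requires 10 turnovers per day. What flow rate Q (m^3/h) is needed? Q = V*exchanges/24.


Daily recirculation volume = 474 m^3 * 10 = 4740 m^3/day
Flow rate Q = daily volume / 24 h = 4740 / 24 = 197.5 m^3/h

197.5 m^3/h


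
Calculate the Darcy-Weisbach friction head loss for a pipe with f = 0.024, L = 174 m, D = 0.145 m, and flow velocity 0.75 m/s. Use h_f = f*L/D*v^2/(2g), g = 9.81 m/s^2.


v^2 = 0.75^2 = 0.5625 m^2/s^2
L/D = 174/0.145 = 1200
h_f = f*(L/D)*v^2/(2g) = 0.024 * 1200 * 0.5625 / 19.62 = 0.825688 m

0.825688 m


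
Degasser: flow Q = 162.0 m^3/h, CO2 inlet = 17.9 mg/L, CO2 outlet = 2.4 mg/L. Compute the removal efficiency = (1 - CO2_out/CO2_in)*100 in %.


CO2_out / CO2_in = 2.4 / 17.9 = 0.13407821
Fraction remaining = 0.13407821
efficiency = (1 - 0.13407821) * 100 = 86.5922 %

86.5922 %


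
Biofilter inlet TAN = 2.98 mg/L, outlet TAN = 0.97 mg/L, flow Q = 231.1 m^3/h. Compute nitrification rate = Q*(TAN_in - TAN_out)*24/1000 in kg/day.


Concentration drop: TAN_in - TAN_out = 2.98 - 0.97 = 2.01 mg/L
Hourly TAN removed = Q * dTAN = 231.1 m^3/h * 2.01 mg/L = 464.511 g/h  (m^3/h * mg/L = g/h)
Daily TAN removed = 464.511 * 24 = 11148.264 g/day
Convert to kg/day: 11148.264 / 1000 = 11.148264 kg/day

11.148264 kg/day


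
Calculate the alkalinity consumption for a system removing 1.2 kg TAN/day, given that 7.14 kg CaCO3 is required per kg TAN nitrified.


Alkalinity factor: 7.14 kg CaCO3 consumed per kg TAN nitrified
alk = 1.2 kg TAN * 7.14 = 8.568 kg CaCO3/day

8.568 kg CaCO3/day


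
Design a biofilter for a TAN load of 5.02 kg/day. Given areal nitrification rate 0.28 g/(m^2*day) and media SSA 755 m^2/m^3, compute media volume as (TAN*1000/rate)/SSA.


A = 5.02*1000 / 0.28 = 17928.571 m^2
V = 17928.571 / 755 = 23.7465

23.7465 m^3


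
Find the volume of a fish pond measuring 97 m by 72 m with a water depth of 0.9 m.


Base area = L * W = 97 * 72 = 6984 m^2
Volume = area * depth = 6984 * 0.9 = 6285.6 m^3

6285.6 m^3


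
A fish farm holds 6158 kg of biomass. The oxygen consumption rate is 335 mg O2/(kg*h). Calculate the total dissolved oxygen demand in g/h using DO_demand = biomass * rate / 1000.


Total O2 consumption (mg/h) = 6158 kg * 335 mg/(kg*h) = 2062930 mg/h
Convert to g/h: 2062930 / 1000 = 2062.93 g/h

2062.93 g/h


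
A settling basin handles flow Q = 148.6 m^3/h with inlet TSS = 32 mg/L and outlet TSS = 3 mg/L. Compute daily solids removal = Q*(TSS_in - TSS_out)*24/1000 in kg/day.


Concentration drop: TSS_in - TSS_out = 32 - 3 = 29 mg/L
Hourly solids removed = Q * dTSS = 148.6 m^3/h * 29 mg/L = 4309.4 g/h  (m^3/h * mg/L = g/h)
Daily solids removed = 4309.4 * 24 = 103425.6 g/day
Convert g to kg: 103425.6 / 1000 = 103.4256 kg/day

103.4256 kg/day


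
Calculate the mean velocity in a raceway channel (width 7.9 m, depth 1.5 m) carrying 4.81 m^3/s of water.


Cross-sectional area = W * d = 7.9 * 1.5 = 11.85 m^2
Velocity = Q / A = 4.81 / 11.85 = 0.405907 m/s

0.405907 m/s


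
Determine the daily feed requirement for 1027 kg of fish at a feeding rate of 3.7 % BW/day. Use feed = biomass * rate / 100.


Feeding rate fraction = 3.7% / 100 = 0.037
Daily feed = 1027 kg * 0.037 = 37.999 kg/day

37.999 kg/day


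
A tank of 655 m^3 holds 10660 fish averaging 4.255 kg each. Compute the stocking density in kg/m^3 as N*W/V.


Total biomass = 10660 fish * 4.255 kg = 45358.3 kg
Density = total biomass / volume = 45358.3 / 655 = 69.2493 kg/m^3

69.2493 kg/m^3


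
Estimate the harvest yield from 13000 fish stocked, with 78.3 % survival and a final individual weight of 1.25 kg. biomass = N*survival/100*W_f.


Survivors = 13000 * 78.3/100 = 10179 fish
Harvest biomass = survivors * W_f = 10179 * 1.25 = 12723.75 kg

12723.75 kg


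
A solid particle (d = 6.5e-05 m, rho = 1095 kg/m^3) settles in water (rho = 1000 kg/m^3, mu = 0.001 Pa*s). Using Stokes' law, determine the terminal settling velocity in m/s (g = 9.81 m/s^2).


Density difference: rho_p - rho_f = 1095 - 1000 = 95 kg/m^3
d^2 = (6.5e-05)^2 = 4.225e-09 m^2
Numerator = (rho_p - rho_f) * g * d^2 = 95 * 9.81 * 4.225e-09 = 3.9374888e-06
Denominator = 18 * mu = 18 * 0.001 = 0.018
v_s = 3.9374888e-06 / 0.018 = 2.18749e-04 m/s
Check: Re = rho_f * v_s * d / mu = 1000 * 2.18749e-04 * 6.5e-05 / 0.001 = 0.0142 < 1, so Stokes' law applies.

2.18749e-04 m/s


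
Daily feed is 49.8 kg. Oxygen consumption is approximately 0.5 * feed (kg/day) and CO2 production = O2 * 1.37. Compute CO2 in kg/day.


O2 = 49.8 * 0.5 = 24.9
CO2 = 24.9 * 1.37 = 34.113

34.113 kg/day


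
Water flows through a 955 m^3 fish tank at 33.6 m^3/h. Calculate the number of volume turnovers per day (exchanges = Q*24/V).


Daily flow volume = 33.6 m^3/h * 24 h = 806.4 m^3/day
Exchanges = daily flow / tank volume = 806.4 / 955 = 0.844398 exchanges/day

0.844398 exchanges/day


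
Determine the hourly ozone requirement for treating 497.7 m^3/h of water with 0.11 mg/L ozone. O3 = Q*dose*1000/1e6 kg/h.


O3 demand (mg/h) = Q * dose * 1000 = 497.7 * 0.11 * 1000 = 54747 mg/h
Convert mg to kg: 54747 / 1e6 = 0.054747 kg/h

0.054747 kg/h


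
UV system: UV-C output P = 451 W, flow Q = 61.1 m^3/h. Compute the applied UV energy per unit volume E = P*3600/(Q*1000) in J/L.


Energy delivered per hour = 451 W * 3600 s = 1623600 J/h
Volume treated per hour = 61.1 m^3/h * 1000 = 61100 L/h
dose = 1623600 / 61100 = 26.5728 J/L

26.5728 J/L


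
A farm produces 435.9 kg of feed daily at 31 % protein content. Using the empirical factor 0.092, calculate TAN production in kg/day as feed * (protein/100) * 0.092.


Protein in feed = 435.9 * 31/100 = 135.129 kg/day
TAN = protein * 0.092 = 135.129 * 0.092 = 12.431868 kg/day

12.431868 kg/day


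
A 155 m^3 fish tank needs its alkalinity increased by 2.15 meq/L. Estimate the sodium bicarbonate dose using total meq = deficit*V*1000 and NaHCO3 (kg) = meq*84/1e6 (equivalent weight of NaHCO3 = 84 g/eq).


Tank volume in L = 155 m^3 * 1000 = 155000 L
Total meq required = 2.15 meq/L * 155000 L = 333250 meq
NaHCO3 mass = 333250 meq * 84 mg/meq / 1e6 = 27.993 kg

27.993 kg


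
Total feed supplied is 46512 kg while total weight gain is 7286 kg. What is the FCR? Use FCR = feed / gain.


FCR = feed consumed / weight gained
FCR = 46512 kg / 7286 kg = 6.38375

6.38375


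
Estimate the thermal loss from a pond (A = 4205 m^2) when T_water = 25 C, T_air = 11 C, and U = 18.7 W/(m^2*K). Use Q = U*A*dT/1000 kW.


Temperature difference dT = 25 - 11 = 14 K
Heat loss (W) = U * A * dT = 18.7 * 4205 * 14 = 1100869 W
Convert to kW: 1100869 / 1000 = 1100.869 kW

1100.869 kW


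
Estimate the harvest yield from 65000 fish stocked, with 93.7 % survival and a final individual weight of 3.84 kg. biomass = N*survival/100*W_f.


Survivors = 65000 * 93.7/100 = 60905 fish
Harvest biomass = survivors * W_f = 60905 * 3.84 = 233875.2 kg

233875.2 kg


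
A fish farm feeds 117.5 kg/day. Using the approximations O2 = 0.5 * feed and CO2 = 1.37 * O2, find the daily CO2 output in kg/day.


O2 = 117.5 * 0.5 = 58.75
CO2 = 58.75 * 1.37 = 80.4875

80.4875 kg/day


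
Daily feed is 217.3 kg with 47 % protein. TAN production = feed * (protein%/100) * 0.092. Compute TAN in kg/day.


Protein in feed = 217.3 * 47/100 = 102.131 kg/day
TAN = protein * 0.092 = 102.131 * 0.092 = 9.396052 kg/day

9.396052 kg/day


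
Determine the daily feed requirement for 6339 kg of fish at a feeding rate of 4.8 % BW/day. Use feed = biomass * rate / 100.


Feeding rate fraction = 4.8% / 100 = 0.048
Daily feed = 6339 kg * 0.048 = 304.272 kg/day

304.272 kg/day


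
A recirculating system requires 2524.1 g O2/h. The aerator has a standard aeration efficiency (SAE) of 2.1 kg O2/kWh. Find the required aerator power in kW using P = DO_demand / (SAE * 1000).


SAE in g O2/kWh = 2.1 * 1000 = 2100 g/kWh
P = DO_demand / SAE_g = 2524.1 / 2100 = 1.20195 kW

1.20195 kW


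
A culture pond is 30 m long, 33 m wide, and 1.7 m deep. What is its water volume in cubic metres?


Base area = L * W = 30 * 33 = 990 m^2
Volume = area * depth = 990 * 1.7 = 1683 m^3

1683 m^3


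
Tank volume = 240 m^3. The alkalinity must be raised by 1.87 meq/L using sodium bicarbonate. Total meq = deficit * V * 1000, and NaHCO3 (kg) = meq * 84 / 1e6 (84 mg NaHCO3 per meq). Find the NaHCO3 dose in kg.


Tank volume in L = 240 m^3 * 1000 = 240000 L
Total meq required = 1.87 meq/L * 240000 L = 448800 meq
NaHCO3 mass = 448800 meq * 84 mg/meq / 1e6 = 37.6992 kg

37.6992 kg


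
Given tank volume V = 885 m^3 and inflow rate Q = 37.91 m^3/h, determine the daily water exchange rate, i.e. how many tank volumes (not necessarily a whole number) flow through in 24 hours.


Daily flow volume = 37.91 m^3/h * 24 h = 909.84 m^3/day
Exchanges = daily flow / tank volume = 909.84 / 885 = 1.02807 exchanges/day

1.02807 exchanges/day


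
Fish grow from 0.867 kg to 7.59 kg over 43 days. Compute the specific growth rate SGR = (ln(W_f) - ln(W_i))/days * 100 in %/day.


ln(W_f) = ln(7.59) = 2.0268316
ln(W_i) = ln(0.867) = -0.1427163
ln(W_f) - ln(W_i) = 2.0268316 - -0.1427163 = 2.1695479
SGR = 2.1695479 / 43 * 100 = 5.04546 %/day

5.04546 %/day


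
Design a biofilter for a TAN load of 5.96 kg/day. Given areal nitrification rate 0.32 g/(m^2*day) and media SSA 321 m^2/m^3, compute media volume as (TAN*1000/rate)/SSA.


A = 5.96*1000 / 0.32 = 18625 m^2
V = 18625 / 321 = 58.0218

58.0218 m^3


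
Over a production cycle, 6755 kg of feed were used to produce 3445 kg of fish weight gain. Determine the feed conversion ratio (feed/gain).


FCR = feed consumed / weight gained
FCR = 6755 kg / 3445 kg = 1.96081

1.96081


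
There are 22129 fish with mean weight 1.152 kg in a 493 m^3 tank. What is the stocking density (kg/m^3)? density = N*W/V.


Total biomass = 22129 fish * 1.152 kg = 25492.608 kg
Density = total biomass / volume = 25492.608 / 493 = 51.7091 kg/m^3

51.7091 kg/m^3


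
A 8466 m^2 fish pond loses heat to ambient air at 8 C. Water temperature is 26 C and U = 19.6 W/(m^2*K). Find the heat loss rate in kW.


Temperature difference dT = 26 - 8 = 18 K
Heat loss (W) = U * A * dT = 19.6 * 8466 * 18 = 2986804.8 W
Convert to kW: 2986804.8 / 1000 = 2986.8048 kW

2986.8048 kW


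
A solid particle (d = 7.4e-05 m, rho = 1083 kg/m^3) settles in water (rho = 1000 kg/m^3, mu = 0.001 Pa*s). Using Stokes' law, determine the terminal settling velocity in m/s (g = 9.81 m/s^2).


Density difference: rho_p - rho_f = 1083 - 1000 = 83 kg/m^3
d^2 = (7.4e-05)^2 = 5.476e-09 m^2
Numerator = (rho_p - rho_f) * g * d^2 = 83 * 9.81 * 5.476e-09 = 4.4587235e-06
Denominator = 18 * mu = 18 * 0.001 = 0.018
v_s = 4.4587235e-06 / 0.018 = 2.47707e-04 m/s
Check: Re = rho_f * v_s * d / mu = 1000 * 2.47707e-04 * 7.4e-05 / 0.001 = 0.0183 < 1, so Stokes' law applies.

2.47707e-04 m/s


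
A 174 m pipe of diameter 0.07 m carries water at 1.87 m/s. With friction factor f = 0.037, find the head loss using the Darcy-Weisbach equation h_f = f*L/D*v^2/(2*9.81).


v^2 = 1.87^2 = 3.4969 m^2/s^2
L/D = 174/0.07 = 2485.7143
h_f = f*(L/D)*v^2/(2g) = 0.037 * 2485.7143 * 3.4969 / 19.62 = 16.3922 m

16.3922 m


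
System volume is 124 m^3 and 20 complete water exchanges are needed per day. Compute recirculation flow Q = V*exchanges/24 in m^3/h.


Daily recirculation volume = 124 m^3 * 20 = 2480 m^3/day
Flow rate Q = daily volume / 24 h = 2480 / 24 = 103.333 m^3/h

103.333 m^3/h


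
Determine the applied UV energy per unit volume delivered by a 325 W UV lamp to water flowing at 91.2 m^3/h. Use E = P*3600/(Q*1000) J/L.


Energy delivered per hour = 325 W * 3600 s = 1170000 J/h
Volume treated per hour = 91.2 m^3/h * 1000 = 91200 L/h
dose = 1170000 / 91200 = 12.8289 J/L

12.8289 J/L


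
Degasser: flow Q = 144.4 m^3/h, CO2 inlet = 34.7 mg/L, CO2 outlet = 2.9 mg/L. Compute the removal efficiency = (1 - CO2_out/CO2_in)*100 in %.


CO2_out / CO2_in = 2.9 / 34.7 = 0.083573487
Fraction remaining = 0.083573487
efficiency = (1 - 0.083573487) * 100 = 91.6427 %

91.6427 %


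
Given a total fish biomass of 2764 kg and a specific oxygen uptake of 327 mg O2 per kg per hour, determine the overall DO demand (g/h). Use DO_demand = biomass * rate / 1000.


Total O2 consumption (mg/h) = 2764 kg * 327 mg/(kg*h) = 903828 mg/h
Convert to g/h: 903828 / 1000 = 903.828 g/h

903.828 g/h


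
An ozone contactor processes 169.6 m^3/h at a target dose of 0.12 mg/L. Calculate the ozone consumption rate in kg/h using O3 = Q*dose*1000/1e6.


O3 demand (mg/h) = Q * dose * 1000 = 169.6 * 0.12 * 1000 = 20352 mg/h
Convert mg to kg: 20352 / 1e6 = 0.020352 kg/h

0.020352 kg/h


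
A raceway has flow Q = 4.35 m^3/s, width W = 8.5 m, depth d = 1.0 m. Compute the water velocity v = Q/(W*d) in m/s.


Cross-sectional area = W * d = 8.5 * 1.0 = 8.5 m^2
Velocity = Q / A = 4.35 / 8.5 = 0.511765 m/s

0.511765 m/s


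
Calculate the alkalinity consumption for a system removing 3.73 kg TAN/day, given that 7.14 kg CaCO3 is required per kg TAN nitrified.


Alkalinity factor: 7.14 kg CaCO3 consumed per kg TAN nitrified
alk = 3.73 kg TAN * 7.14 = 26.6322 kg CaCO3/day

26.6322 kg CaCO3/day


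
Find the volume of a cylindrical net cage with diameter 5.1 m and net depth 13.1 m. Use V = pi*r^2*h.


r = d/2 = 5.1/2 = 2.55 m
Base area = pi*r^2 = pi*2.55^2 = 20.428206 m^2
Volume = 20.428206 * 13.1 = 267.609 m^3

267.609 m^3


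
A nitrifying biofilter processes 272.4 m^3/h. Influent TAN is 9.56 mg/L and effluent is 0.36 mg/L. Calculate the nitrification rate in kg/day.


Concentration drop: TAN_in - TAN_out = 9.56 - 0.36 = 9.2 mg/L
Hourly TAN removed = Q * dTAN = 272.4 m^3/h * 9.2 mg/L = 2506.08 g/h  (m^3/h * mg/L = g/h)
Daily TAN removed = 2506.08 * 24 = 60145.92 g/day
Convert to kg/day: 60145.92 / 1000 = 60.14592 kg/day

60.14592 kg/day


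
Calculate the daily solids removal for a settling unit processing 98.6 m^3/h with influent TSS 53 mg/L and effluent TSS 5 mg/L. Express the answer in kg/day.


Concentration drop: TSS_in - TSS_out = 53 - 5 = 48 mg/L
Hourly solids removed = Q * dTSS = 98.6 m^3/h * 48 mg/L = 4732.8 g/h  (m^3/h * mg/L = g/h)
Daily solids removed = 4732.8 * 24 = 113587.2 g/day
Convert g to kg: 113587.2 / 1000 = 113.5872 kg/day

113.5872 kg/day


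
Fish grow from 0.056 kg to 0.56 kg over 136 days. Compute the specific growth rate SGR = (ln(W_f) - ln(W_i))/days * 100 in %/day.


ln(W_f) = ln(0.56) = -0.5798185
ln(W_i) = ln(0.056) = -2.8824036
ln(W_f) - ln(W_i) = -0.5798185 - -2.8824036 = 2.3025851
SGR = 2.3025851 / 136 * 100 = 1.69308 %/day

1.69308 %/day


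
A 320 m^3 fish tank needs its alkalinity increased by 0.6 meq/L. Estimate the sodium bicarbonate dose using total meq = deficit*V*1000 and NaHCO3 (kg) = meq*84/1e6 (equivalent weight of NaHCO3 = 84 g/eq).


Tank volume in L = 320 m^3 * 1000 = 320000 L
Total meq required = 0.6 meq/L * 320000 L = 192000 meq
NaHCO3 mass = 192000 meq * 84 mg/meq / 1e6 = 16.128 kg

16.128 kg


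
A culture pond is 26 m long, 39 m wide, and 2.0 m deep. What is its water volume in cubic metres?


Base area = L * W = 26 * 39 = 1014 m^2
Volume = area * depth = 1014 * 2.0 = 2028 m^3

2028 m^3


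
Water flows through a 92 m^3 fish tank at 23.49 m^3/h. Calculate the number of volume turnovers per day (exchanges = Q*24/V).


Daily flow volume = 23.49 m^3/h * 24 h = 563.76 m^3/day
Exchanges = daily flow / tank volume = 563.76 / 92 = 6.12783 exchanges/day

6.12783 exchanges/day


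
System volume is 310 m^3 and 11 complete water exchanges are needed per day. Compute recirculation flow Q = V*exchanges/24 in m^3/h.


Daily recirculation volume = 310 m^3 * 11 = 3410 m^3/day
Flow rate Q = daily volume / 24 h = 3410 / 24 = 142.083 m^3/h

142.083 m^3/h


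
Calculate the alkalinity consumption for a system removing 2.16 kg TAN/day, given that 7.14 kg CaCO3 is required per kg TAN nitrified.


Alkalinity factor: 7.14 kg CaCO3 consumed per kg TAN nitrified
alk = 2.16 kg TAN * 7.14 = 15.4224 kg CaCO3/day

15.4224 kg CaCO3/day


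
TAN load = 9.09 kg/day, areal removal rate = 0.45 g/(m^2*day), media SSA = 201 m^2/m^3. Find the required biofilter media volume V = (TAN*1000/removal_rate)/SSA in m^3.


A = 9.09*1000 / 0.45 = 20200 m^2
V = 20200 / 201 = 100.498

100.498 m^3


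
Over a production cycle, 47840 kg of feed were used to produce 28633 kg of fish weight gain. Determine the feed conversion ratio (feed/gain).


FCR = feed consumed / weight gained
FCR = 47840 kg / 28633 kg = 1.6708

1.6708


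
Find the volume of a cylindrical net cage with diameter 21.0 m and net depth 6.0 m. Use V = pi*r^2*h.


r = d/2 = 21.0/2 = 10.5 m
Base area = pi*r^2 = pi*10.5^2 = 346.36059 m^2
Volume = 346.36059 * 6.0 = 2078.16 m^3

2078.16 m^3


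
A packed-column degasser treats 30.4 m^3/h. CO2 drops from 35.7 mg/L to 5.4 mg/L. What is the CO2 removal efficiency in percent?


CO2_out / CO2_in = 5.4 / 35.7 = 0.1512605
Fraction remaining = 0.1512605
efficiency = (1 - 0.1512605) * 100 = 84.8739 %

84.8739 %


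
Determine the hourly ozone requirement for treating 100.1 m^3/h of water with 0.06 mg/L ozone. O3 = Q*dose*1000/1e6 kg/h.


O3 demand (mg/h) = Q * dose * 1000 = 100.1 * 0.06 * 1000 = 6006 mg/h
Convert mg to kg: 6006 / 1e6 = 0.006006 kg/h

0.006006 kg/h


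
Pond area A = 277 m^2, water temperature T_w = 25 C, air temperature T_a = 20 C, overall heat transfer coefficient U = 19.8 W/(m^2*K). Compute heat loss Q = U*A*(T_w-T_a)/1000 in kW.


Temperature difference dT = 25 - 20 = 5 K
Heat loss (W) = U * A * dT = 19.8 * 277 * 5 = 27423 W
Convert to kW: 27423 / 1000 = 27.423 kW

27.423 kW


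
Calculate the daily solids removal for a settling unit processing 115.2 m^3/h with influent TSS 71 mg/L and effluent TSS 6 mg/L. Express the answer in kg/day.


Concentration drop: TSS_in - TSS_out = 71 - 6 = 65 mg/L
Hourly solids removed = Q * dTSS = 115.2 m^3/h * 65 mg/L = 7488 g/h  (m^3/h * mg/L = g/h)
Daily solids removed = 7488 * 24 = 179712 g/day
Convert g to kg: 179712 / 1000 = 179.712 kg/day

179.712 kg/day


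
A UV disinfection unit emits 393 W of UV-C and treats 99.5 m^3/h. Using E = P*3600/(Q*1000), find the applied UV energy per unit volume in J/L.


Energy delivered per hour = 393 W * 3600 s = 1414800 J/h
Volume treated per hour = 99.5 m^3/h * 1000 = 99500 L/h
dose = 1414800 / 99500 = 14.2191 J/L

14.2191 J/L


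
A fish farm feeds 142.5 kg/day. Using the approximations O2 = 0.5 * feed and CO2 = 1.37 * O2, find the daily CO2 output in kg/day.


O2 = 142.5 * 0.5 = 71.25
CO2 = 71.25 * 1.37 = 97.6125

97.6125 kg/day


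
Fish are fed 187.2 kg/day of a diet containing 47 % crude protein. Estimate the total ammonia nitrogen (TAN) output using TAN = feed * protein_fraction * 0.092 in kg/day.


Protein in feed = 187.2 * 47/100 = 87.984 kg/day
TAN = protein * 0.092 = 87.984 * 0.092 = 8.094528 kg/day

8.094528 kg/day


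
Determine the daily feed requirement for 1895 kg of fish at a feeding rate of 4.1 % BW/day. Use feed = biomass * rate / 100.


Feeding rate fraction = 4.1% / 100 = 0.041
Daily feed = 1895 kg * 0.041 = 77.695 kg/day

77.695 kg/day


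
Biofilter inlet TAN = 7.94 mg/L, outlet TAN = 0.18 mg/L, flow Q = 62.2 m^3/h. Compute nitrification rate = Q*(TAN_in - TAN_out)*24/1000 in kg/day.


Concentration drop: TAN_in - TAN_out = 7.94 - 0.18 = 7.76 mg/L
Hourly TAN removed = Q * dTAN = 62.2 m^3/h * 7.76 mg/L = 482.672 g/h  (m^3/h * mg/L = g/h)
Daily TAN removed = 482.672 * 24 = 11584.128 g/day
Convert to kg/day: 11584.128 / 1000 = 11.584128 kg/day

11.584128 kg/day


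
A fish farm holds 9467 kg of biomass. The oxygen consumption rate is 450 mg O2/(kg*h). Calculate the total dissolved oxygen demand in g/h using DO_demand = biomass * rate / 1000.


Total O2 consumption (mg/h) = 9467 kg * 450 mg/(kg*h) = 4260150 mg/h
Convert to g/h: 4260150 / 1000 = 4260.15 g/h

4260.15 g/h


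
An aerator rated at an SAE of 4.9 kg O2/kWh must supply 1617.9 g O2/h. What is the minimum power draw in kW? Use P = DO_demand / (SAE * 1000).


SAE in g O2/kWh = 4.9 * 1000 = 4900 g/kWh
P = DO_demand / SAE_g = 1617.9 / 4900 = 0.330184 kW

0.330184 kW


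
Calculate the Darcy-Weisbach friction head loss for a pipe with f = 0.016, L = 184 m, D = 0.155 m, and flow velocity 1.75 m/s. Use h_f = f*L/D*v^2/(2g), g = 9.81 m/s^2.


v^2 = 1.75^2 = 3.0625 m^2/s^2
L/D = 184/0.155 = 1187.0968
h_f = f*(L/D)*v^2/(2g) = 0.016 * 1187.0968 * 3.0625 / 19.62 = 2.96472 m

2.96472 m


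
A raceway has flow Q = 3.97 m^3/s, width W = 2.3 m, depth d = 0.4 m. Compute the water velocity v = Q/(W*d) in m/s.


Cross-sectional area = W * d = 2.3 * 0.4 = 0.92 m^2
Velocity = Q / A = 3.97 / 0.92 = 4.31522 m/s

4.31522 m/s


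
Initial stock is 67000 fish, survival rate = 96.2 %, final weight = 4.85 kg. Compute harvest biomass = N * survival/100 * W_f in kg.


Survivors = 67000 * 96.2/100 = 64454 fish
Harvest biomass = survivors * W_f = 64454 * 4.85 = 312601.9 kg

312601.9 kg


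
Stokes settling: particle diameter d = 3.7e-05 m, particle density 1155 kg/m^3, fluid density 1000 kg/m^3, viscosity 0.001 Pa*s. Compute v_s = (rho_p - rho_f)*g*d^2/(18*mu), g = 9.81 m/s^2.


Density difference: rho_p - rho_f = 1155 - 1000 = 155 kg/m^3
d^2 = (3.7e-05)^2 = 1.369e-09 m^2
Numerator = (rho_p - rho_f) * g * d^2 = 155 * 9.81 * 1.369e-09 = 2.0816329e-06
Denominator = 18 * mu = 18 * 0.001 = 0.018
v_s = 2.0816329e-06 / 0.018 = 1.15646e-04 m/s
Check: Re = rho_f * v_s * d / mu = 1000 * 1.15646e-04 * 3.7e-05 / 0.001 = 0.00428 < 1, so Stokes' law applies.

1.15646e-04 m/s


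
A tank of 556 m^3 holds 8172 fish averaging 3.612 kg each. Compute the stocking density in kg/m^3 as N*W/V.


Total biomass = 8172 fish * 3.612 kg = 29517.264 kg
Density = total biomass / volume = 29517.264 / 556 = 53.0886 kg/m^3

53.0886 kg/m^3


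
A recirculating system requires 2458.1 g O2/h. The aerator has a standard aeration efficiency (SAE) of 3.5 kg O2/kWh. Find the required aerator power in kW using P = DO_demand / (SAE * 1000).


SAE in g O2/kWh = 3.5 * 1000 = 3500 g/kWh
P = DO_demand / SAE_g = 2458.1 / 3500 = 0.702314 kW

0.702314 kW


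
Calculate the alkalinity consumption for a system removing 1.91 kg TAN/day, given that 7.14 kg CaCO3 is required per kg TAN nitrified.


Alkalinity factor: 7.14 kg CaCO3 consumed per kg TAN nitrified
alk = 1.91 kg TAN * 7.14 = 13.6374 kg CaCO3/day

13.6374 kg CaCO3/day


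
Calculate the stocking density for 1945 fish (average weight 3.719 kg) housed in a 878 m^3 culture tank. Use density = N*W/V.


Total biomass = 1945 fish * 3.719 kg = 7233.455 kg
Density = total biomass / volume = 7233.455 / 878 = 8.23856 kg/m^3

8.23856 kg/m^3


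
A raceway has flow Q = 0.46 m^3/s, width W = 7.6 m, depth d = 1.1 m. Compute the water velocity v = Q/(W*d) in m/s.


Cross-sectional area = W * d = 7.6 * 1.1 = 8.36 m^2
Velocity = Q / A = 0.46 / 8.36 = 0.0550239 m/s

0.0550239 m/s


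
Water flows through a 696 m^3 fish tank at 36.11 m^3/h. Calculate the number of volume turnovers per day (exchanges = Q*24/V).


Daily flow volume = 36.11 m^3/h * 24 h = 866.64 m^3/day
Exchanges = daily flow / tank volume = 866.64 / 696 = 1.24517 exchanges/day

1.24517 exchanges/day


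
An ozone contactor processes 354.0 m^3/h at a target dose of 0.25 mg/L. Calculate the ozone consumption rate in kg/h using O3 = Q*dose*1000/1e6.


O3 demand (mg/h) = Q * dose * 1000 = 354.0 * 0.25 * 1000 = 88500 mg/h
Convert mg to kg: 88500 / 1e6 = 0.0885 kg/h

0.0885 kg/h


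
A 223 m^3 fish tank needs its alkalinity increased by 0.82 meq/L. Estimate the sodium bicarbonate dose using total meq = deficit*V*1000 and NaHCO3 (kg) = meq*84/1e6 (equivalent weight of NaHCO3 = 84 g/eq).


Tank volume in L = 223 m^3 * 1000 = 223000 L
Total meq required = 0.82 meq/L * 223000 L = 182860 meq
NaHCO3 mass = 182860 meq * 84 mg/meq / 1e6 = 15.3602 kg

15.3602 kg


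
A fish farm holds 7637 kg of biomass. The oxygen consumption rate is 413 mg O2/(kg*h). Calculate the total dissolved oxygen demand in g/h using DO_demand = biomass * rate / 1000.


Total O2 consumption (mg/h) = 7637 kg * 413 mg/(kg*h) = 3154081 mg/h
Convert to g/h: 3154081 / 1000 = 3154.081 g/h

3154.081 g/h


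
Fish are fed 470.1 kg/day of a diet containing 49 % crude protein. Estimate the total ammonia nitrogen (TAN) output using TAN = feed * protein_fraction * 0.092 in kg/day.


Protein in feed = 470.1 * 49/100 = 230.349 kg/day
TAN = protein * 0.092 = 230.349 * 0.092 = 21.192108 kg/day

21.192108 kg/day


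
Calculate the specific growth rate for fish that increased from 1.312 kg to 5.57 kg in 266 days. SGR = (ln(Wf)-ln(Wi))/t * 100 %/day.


ln(W_f) = ln(5.57) = 1.7173951
ln(W_i) = ln(1.312) = 0.27155269
ln(W_f) - ln(W_i) = 1.7173951 - 0.27155269 = 1.4458424
SGR = 1.4458424 / 266 * 100 = 0.54355 %/day

0.54355 %/day


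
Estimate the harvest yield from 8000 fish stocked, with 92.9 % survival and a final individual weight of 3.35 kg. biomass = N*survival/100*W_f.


Survivors = 8000 * 92.9/100 = 7432 fish
Harvest biomass = survivors * W_f = 7432 * 3.35 = 24897.2 kg

24897.2 kg


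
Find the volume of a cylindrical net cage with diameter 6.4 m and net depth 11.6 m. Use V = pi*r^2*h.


r = d/2 = 6.4/2 = 3.2 m
Base area = pi*r^2 = pi*3.2^2 = 32.169909 m^2
Volume = 32.169909 * 11.6 = 373.171 m^3

373.171 m^3


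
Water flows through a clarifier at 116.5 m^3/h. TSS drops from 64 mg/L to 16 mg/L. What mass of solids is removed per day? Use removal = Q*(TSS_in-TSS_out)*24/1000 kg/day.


Concentration drop: TSS_in - TSS_out = 64 - 16 = 48 mg/L
Hourly solids removed = Q * dTSS = 116.5 m^3/h * 48 mg/L = 5592 g/h  (m^3/h * mg/L = g/h)
Daily solids removed = 5592 * 24 = 134208 g/day
Convert g to kg: 134208 / 1000 = 134.208 kg/day

134.208 kg/day


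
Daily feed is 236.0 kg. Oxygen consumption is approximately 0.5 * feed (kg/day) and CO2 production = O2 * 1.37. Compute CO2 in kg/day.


O2 = 236.0 * 0.5 = 118
CO2 = 118 * 1.37 = 161.66

161.66 kg/day


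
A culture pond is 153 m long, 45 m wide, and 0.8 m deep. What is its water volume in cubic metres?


Base area = L * W = 153 * 45 = 6885 m^2
Volume = area * depth = 6885 * 0.8 = 5508 m^3

5508 m^3


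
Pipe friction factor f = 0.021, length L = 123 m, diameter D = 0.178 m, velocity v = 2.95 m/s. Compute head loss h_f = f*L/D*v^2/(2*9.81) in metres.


v^2 = 2.95^2 = 8.7025 m^2/s^2
L/D = 123/0.178 = 691.01124
h_f = f*(L/D)*v^2/(2g) = 0.021 * 691.01124 * 8.7025 / 19.62 = 6.43649 m

6.43649 m


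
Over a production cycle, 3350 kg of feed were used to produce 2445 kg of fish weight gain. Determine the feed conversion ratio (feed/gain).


FCR = feed consumed / weight gained
FCR = 3350 kg / 2445 kg = 1.37014

1.37014
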